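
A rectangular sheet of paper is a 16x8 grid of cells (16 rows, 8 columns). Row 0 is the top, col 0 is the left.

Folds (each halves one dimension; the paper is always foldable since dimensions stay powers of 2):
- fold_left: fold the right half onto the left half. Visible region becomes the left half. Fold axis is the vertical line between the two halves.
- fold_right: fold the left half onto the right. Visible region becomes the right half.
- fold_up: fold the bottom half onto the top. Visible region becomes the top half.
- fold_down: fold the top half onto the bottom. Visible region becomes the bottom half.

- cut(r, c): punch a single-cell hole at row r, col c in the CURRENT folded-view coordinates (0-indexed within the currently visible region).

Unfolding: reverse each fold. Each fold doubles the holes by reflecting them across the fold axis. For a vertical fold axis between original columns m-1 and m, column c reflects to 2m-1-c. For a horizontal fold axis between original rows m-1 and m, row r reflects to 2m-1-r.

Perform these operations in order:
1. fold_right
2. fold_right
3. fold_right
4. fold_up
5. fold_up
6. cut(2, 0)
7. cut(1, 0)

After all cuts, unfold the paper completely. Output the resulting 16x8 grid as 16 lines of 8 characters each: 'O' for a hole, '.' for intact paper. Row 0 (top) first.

Answer: ........
OOOOOOOO
OOOOOOOO
........
........
OOOOOOOO
OOOOOOOO
........
........
OOOOOOOO
OOOOOOOO
........
........
OOOOOOOO
OOOOOOOO
........

Derivation:
Op 1 fold_right: fold axis v@4; visible region now rows[0,16) x cols[4,8) = 16x4
Op 2 fold_right: fold axis v@6; visible region now rows[0,16) x cols[6,8) = 16x2
Op 3 fold_right: fold axis v@7; visible region now rows[0,16) x cols[7,8) = 16x1
Op 4 fold_up: fold axis h@8; visible region now rows[0,8) x cols[7,8) = 8x1
Op 5 fold_up: fold axis h@4; visible region now rows[0,4) x cols[7,8) = 4x1
Op 6 cut(2, 0): punch at orig (2,7); cuts so far [(2, 7)]; region rows[0,4) x cols[7,8) = 4x1
Op 7 cut(1, 0): punch at orig (1,7); cuts so far [(1, 7), (2, 7)]; region rows[0,4) x cols[7,8) = 4x1
Unfold 1 (reflect across h@4): 4 holes -> [(1, 7), (2, 7), (5, 7), (6, 7)]
Unfold 2 (reflect across h@8): 8 holes -> [(1, 7), (2, 7), (5, 7), (6, 7), (9, 7), (10, 7), (13, 7), (14, 7)]
Unfold 3 (reflect across v@7): 16 holes -> [(1, 6), (1, 7), (2, 6), (2, 7), (5, 6), (5, 7), (6, 6), (6, 7), (9, 6), (9, 7), (10, 6), (10, 7), (13, 6), (13, 7), (14, 6), (14, 7)]
Unfold 4 (reflect across v@6): 32 holes -> [(1, 4), (1, 5), (1, 6), (1, 7), (2, 4), (2, 5), (2, 6), (2, 7), (5, 4), (5, 5), (5, 6), (5, 7), (6, 4), (6, 5), (6, 6), (6, 7), (9, 4), (9, 5), (9, 6), (9, 7), (10, 4), (10, 5), (10, 6), (10, 7), (13, 4), (13, 5), (13, 6), (13, 7), (14, 4), (14, 5), (14, 6), (14, 7)]
Unfold 5 (reflect across v@4): 64 holes -> [(1, 0), (1, 1), (1, 2), (1, 3), (1, 4), (1, 5), (1, 6), (1, 7), (2, 0), (2, 1), (2, 2), (2, 3), (2, 4), (2, 5), (2, 6), (2, 7), (5, 0), (5, 1), (5, 2), (5, 3), (5, 4), (5, 5), (5, 6), (5, 7), (6, 0), (6, 1), (6, 2), (6, 3), (6, 4), (6, 5), (6, 6), (6, 7), (9, 0), (9, 1), (9, 2), (9, 3), (9, 4), (9, 5), (9, 6), (9, 7), (10, 0), (10, 1), (10, 2), (10, 3), (10, 4), (10, 5), (10, 6), (10, 7), (13, 0), (13, 1), (13, 2), (13, 3), (13, 4), (13, 5), (13, 6), (13, 7), (14, 0), (14, 1), (14, 2), (14, 3), (14, 4), (14, 5), (14, 6), (14, 7)]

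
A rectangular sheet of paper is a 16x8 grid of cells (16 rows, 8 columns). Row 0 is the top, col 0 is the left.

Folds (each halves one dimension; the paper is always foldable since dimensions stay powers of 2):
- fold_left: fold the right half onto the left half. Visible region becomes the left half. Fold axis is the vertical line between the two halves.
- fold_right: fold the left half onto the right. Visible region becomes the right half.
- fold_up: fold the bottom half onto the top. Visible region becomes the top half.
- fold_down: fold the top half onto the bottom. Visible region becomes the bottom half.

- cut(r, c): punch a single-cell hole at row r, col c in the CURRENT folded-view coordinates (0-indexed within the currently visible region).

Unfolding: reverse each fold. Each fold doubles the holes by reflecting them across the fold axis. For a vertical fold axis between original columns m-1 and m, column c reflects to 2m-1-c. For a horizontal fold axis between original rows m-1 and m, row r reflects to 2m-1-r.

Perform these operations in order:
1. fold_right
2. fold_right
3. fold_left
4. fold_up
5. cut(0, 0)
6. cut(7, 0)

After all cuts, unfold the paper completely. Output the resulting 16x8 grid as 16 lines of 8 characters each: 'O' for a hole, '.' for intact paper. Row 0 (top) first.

Op 1 fold_right: fold axis v@4; visible region now rows[0,16) x cols[4,8) = 16x4
Op 2 fold_right: fold axis v@6; visible region now rows[0,16) x cols[6,8) = 16x2
Op 3 fold_left: fold axis v@7; visible region now rows[0,16) x cols[6,7) = 16x1
Op 4 fold_up: fold axis h@8; visible region now rows[0,8) x cols[6,7) = 8x1
Op 5 cut(0, 0): punch at orig (0,6); cuts so far [(0, 6)]; region rows[0,8) x cols[6,7) = 8x1
Op 6 cut(7, 0): punch at orig (7,6); cuts so far [(0, 6), (7, 6)]; region rows[0,8) x cols[6,7) = 8x1
Unfold 1 (reflect across h@8): 4 holes -> [(0, 6), (7, 6), (8, 6), (15, 6)]
Unfold 2 (reflect across v@7): 8 holes -> [(0, 6), (0, 7), (7, 6), (7, 7), (8, 6), (8, 7), (15, 6), (15, 7)]
Unfold 3 (reflect across v@6): 16 holes -> [(0, 4), (0, 5), (0, 6), (0, 7), (7, 4), (7, 5), (7, 6), (7, 7), (8, 4), (8, 5), (8, 6), (8, 7), (15, 4), (15, 5), (15, 6), (15, 7)]
Unfold 4 (reflect across v@4): 32 holes -> [(0, 0), (0, 1), (0, 2), (0, 3), (0, 4), (0, 5), (0, 6), (0, 7), (7, 0), (7, 1), (7, 2), (7, 3), (7, 4), (7, 5), (7, 6), (7, 7), (8, 0), (8, 1), (8, 2), (8, 3), (8, 4), (8, 5), (8, 6), (8, 7), (15, 0), (15, 1), (15, 2), (15, 3), (15, 4), (15, 5), (15, 6), (15, 7)]

Answer: OOOOOOOO
........
........
........
........
........
........
OOOOOOOO
OOOOOOOO
........
........
........
........
........
........
OOOOOOOO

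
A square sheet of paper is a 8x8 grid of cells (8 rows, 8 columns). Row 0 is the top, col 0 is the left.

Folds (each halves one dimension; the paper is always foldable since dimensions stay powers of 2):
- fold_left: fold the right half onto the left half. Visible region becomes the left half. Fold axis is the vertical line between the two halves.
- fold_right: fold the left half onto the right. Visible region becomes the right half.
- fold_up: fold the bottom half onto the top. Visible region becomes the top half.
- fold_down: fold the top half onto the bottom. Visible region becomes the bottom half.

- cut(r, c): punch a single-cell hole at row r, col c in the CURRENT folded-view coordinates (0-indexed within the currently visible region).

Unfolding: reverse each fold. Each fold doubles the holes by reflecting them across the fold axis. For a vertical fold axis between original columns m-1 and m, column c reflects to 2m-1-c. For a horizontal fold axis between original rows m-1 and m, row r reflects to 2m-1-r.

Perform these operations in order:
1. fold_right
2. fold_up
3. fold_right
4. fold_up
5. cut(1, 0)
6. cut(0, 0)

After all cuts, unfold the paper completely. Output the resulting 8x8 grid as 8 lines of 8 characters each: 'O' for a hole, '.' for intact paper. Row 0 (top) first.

Answer: .OO..OO.
.OO..OO.
.OO..OO.
.OO..OO.
.OO..OO.
.OO..OO.
.OO..OO.
.OO..OO.

Derivation:
Op 1 fold_right: fold axis v@4; visible region now rows[0,8) x cols[4,8) = 8x4
Op 2 fold_up: fold axis h@4; visible region now rows[0,4) x cols[4,8) = 4x4
Op 3 fold_right: fold axis v@6; visible region now rows[0,4) x cols[6,8) = 4x2
Op 4 fold_up: fold axis h@2; visible region now rows[0,2) x cols[6,8) = 2x2
Op 5 cut(1, 0): punch at orig (1,6); cuts so far [(1, 6)]; region rows[0,2) x cols[6,8) = 2x2
Op 6 cut(0, 0): punch at orig (0,6); cuts so far [(0, 6), (1, 6)]; region rows[0,2) x cols[6,8) = 2x2
Unfold 1 (reflect across h@2): 4 holes -> [(0, 6), (1, 6), (2, 6), (3, 6)]
Unfold 2 (reflect across v@6): 8 holes -> [(0, 5), (0, 6), (1, 5), (1, 6), (2, 5), (2, 6), (3, 5), (3, 6)]
Unfold 3 (reflect across h@4): 16 holes -> [(0, 5), (0, 6), (1, 5), (1, 6), (2, 5), (2, 6), (3, 5), (3, 6), (4, 5), (4, 6), (5, 5), (5, 6), (6, 5), (6, 6), (7, 5), (7, 6)]
Unfold 4 (reflect across v@4): 32 holes -> [(0, 1), (0, 2), (0, 5), (0, 6), (1, 1), (1, 2), (1, 5), (1, 6), (2, 1), (2, 2), (2, 5), (2, 6), (3, 1), (3, 2), (3, 5), (3, 6), (4, 1), (4, 2), (4, 5), (4, 6), (5, 1), (5, 2), (5, 5), (5, 6), (6, 1), (6, 2), (6, 5), (6, 6), (7, 1), (7, 2), (7, 5), (7, 6)]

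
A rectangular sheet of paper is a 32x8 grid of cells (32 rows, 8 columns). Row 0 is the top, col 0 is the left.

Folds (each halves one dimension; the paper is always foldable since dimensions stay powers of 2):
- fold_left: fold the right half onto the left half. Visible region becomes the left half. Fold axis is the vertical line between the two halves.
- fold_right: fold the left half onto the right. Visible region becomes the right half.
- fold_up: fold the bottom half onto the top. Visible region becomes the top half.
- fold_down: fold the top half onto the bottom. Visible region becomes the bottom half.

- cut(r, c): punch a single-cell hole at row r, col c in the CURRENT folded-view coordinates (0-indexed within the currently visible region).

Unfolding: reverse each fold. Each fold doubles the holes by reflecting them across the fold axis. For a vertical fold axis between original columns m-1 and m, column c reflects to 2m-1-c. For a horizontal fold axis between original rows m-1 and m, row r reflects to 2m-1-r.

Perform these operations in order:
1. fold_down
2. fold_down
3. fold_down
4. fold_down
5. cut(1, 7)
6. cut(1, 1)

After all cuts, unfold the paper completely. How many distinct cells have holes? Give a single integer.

Answer: 32

Derivation:
Op 1 fold_down: fold axis h@16; visible region now rows[16,32) x cols[0,8) = 16x8
Op 2 fold_down: fold axis h@24; visible region now rows[24,32) x cols[0,8) = 8x8
Op 3 fold_down: fold axis h@28; visible region now rows[28,32) x cols[0,8) = 4x8
Op 4 fold_down: fold axis h@30; visible region now rows[30,32) x cols[0,8) = 2x8
Op 5 cut(1, 7): punch at orig (31,7); cuts so far [(31, 7)]; region rows[30,32) x cols[0,8) = 2x8
Op 6 cut(1, 1): punch at orig (31,1); cuts so far [(31, 1), (31, 7)]; region rows[30,32) x cols[0,8) = 2x8
Unfold 1 (reflect across h@30): 4 holes -> [(28, 1), (28, 7), (31, 1), (31, 7)]
Unfold 2 (reflect across h@28): 8 holes -> [(24, 1), (24, 7), (27, 1), (27, 7), (28, 1), (28, 7), (31, 1), (31, 7)]
Unfold 3 (reflect across h@24): 16 holes -> [(16, 1), (16, 7), (19, 1), (19, 7), (20, 1), (20, 7), (23, 1), (23, 7), (24, 1), (24, 7), (27, 1), (27, 7), (28, 1), (28, 7), (31, 1), (31, 7)]
Unfold 4 (reflect across h@16): 32 holes -> [(0, 1), (0, 7), (3, 1), (3, 7), (4, 1), (4, 7), (7, 1), (7, 7), (8, 1), (8, 7), (11, 1), (11, 7), (12, 1), (12, 7), (15, 1), (15, 7), (16, 1), (16, 7), (19, 1), (19, 7), (20, 1), (20, 7), (23, 1), (23, 7), (24, 1), (24, 7), (27, 1), (27, 7), (28, 1), (28, 7), (31, 1), (31, 7)]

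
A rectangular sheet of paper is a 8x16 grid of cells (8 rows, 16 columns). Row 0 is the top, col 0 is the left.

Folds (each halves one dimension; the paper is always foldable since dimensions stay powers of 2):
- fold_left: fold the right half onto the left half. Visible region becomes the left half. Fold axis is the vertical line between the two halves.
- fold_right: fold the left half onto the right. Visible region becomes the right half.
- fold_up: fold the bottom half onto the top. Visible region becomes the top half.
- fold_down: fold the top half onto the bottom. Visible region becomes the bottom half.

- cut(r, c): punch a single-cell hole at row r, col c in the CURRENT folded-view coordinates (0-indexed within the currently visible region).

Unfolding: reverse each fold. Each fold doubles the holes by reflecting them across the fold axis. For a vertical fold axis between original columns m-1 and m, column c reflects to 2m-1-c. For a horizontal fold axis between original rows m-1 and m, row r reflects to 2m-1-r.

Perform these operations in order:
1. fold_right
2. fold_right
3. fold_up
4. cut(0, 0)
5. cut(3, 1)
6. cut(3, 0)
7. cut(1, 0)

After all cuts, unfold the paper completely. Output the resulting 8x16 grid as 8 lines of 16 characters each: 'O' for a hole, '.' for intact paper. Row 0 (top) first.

Op 1 fold_right: fold axis v@8; visible region now rows[0,8) x cols[8,16) = 8x8
Op 2 fold_right: fold axis v@12; visible region now rows[0,8) x cols[12,16) = 8x4
Op 3 fold_up: fold axis h@4; visible region now rows[0,4) x cols[12,16) = 4x4
Op 4 cut(0, 0): punch at orig (0,12); cuts so far [(0, 12)]; region rows[0,4) x cols[12,16) = 4x4
Op 5 cut(3, 1): punch at orig (3,13); cuts so far [(0, 12), (3, 13)]; region rows[0,4) x cols[12,16) = 4x4
Op 6 cut(3, 0): punch at orig (3,12); cuts so far [(0, 12), (3, 12), (3, 13)]; region rows[0,4) x cols[12,16) = 4x4
Op 7 cut(1, 0): punch at orig (1,12); cuts so far [(0, 12), (1, 12), (3, 12), (3, 13)]; region rows[0,4) x cols[12,16) = 4x4
Unfold 1 (reflect across h@4): 8 holes -> [(0, 12), (1, 12), (3, 12), (3, 13), (4, 12), (4, 13), (6, 12), (7, 12)]
Unfold 2 (reflect across v@12): 16 holes -> [(0, 11), (0, 12), (1, 11), (1, 12), (3, 10), (3, 11), (3, 12), (3, 13), (4, 10), (4, 11), (4, 12), (4, 13), (6, 11), (6, 12), (7, 11), (7, 12)]
Unfold 3 (reflect across v@8): 32 holes -> [(0, 3), (0, 4), (0, 11), (0, 12), (1, 3), (1, 4), (1, 11), (1, 12), (3, 2), (3, 3), (3, 4), (3, 5), (3, 10), (3, 11), (3, 12), (3, 13), (4, 2), (4, 3), (4, 4), (4, 5), (4, 10), (4, 11), (4, 12), (4, 13), (6, 3), (6, 4), (6, 11), (6, 12), (7, 3), (7, 4), (7, 11), (7, 12)]

Answer: ...OO......OO...
...OO......OO...
................
..OOOO....OOOO..
..OOOO....OOOO..
................
...OO......OO...
...OO......OO...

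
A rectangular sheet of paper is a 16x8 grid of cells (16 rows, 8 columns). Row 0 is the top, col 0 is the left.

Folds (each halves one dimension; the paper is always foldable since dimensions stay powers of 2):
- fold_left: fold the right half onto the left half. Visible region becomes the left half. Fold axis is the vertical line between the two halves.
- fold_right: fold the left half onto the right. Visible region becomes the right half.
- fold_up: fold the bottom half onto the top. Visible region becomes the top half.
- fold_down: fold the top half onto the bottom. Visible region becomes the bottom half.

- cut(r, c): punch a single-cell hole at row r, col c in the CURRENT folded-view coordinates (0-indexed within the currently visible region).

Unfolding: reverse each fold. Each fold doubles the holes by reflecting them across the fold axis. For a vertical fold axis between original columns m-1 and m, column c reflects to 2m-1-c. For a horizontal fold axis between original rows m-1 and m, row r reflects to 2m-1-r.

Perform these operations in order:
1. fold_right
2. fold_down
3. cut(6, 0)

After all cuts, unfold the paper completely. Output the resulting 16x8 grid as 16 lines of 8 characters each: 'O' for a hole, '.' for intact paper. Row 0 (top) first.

Op 1 fold_right: fold axis v@4; visible region now rows[0,16) x cols[4,8) = 16x4
Op 2 fold_down: fold axis h@8; visible region now rows[8,16) x cols[4,8) = 8x4
Op 3 cut(6, 0): punch at orig (14,4); cuts so far [(14, 4)]; region rows[8,16) x cols[4,8) = 8x4
Unfold 1 (reflect across h@8): 2 holes -> [(1, 4), (14, 4)]
Unfold 2 (reflect across v@4): 4 holes -> [(1, 3), (1, 4), (14, 3), (14, 4)]

Answer: ........
...OO...
........
........
........
........
........
........
........
........
........
........
........
........
...OO...
........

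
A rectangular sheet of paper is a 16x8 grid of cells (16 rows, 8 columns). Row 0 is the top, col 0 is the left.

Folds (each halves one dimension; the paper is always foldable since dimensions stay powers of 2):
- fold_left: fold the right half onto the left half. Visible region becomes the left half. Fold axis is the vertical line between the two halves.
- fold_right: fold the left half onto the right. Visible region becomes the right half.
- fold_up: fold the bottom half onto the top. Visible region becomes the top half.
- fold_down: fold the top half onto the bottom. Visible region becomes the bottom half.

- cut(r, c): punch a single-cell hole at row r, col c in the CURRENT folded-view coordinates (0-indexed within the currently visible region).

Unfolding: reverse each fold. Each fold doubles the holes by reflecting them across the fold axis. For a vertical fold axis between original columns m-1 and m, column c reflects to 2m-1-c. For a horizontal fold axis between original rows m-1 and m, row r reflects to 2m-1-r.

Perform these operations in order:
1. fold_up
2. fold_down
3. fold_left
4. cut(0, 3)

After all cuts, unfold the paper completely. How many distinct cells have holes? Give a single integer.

Op 1 fold_up: fold axis h@8; visible region now rows[0,8) x cols[0,8) = 8x8
Op 2 fold_down: fold axis h@4; visible region now rows[4,8) x cols[0,8) = 4x8
Op 3 fold_left: fold axis v@4; visible region now rows[4,8) x cols[0,4) = 4x4
Op 4 cut(0, 3): punch at orig (4,3); cuts so far [(4, 3)]; region rows[4,8) x cols[0,4) = 4x4
Unfold 1 (reflect across v@4): 2 holes -> [(4, 3), (4, 4)]
Unfold 2 (reflect across h@4): 4 holes -> [(3, 3), (3, 4), (4, 3), (4, 4)]
Unfold 3 (reflect across h@8): 8 holes -> [(3, 3), (3, 4), (4, 3), (4, 4), (11, 3), (11, 4), (12, 3), (12, 4)]

Answer: 8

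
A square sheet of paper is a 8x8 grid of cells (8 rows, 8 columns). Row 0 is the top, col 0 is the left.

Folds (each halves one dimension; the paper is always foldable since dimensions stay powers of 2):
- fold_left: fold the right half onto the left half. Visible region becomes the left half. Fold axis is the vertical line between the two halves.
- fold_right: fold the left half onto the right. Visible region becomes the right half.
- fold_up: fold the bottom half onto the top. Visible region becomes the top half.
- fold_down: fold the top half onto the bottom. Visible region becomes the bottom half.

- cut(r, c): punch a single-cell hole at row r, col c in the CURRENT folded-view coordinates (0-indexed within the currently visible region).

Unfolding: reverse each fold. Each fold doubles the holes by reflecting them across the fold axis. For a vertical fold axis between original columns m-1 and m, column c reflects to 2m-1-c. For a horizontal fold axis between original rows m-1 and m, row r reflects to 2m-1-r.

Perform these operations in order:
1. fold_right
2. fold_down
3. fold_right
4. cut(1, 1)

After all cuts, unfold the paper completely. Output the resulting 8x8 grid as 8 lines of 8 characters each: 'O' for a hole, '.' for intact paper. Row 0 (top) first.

Op 1 fold_right: fold axis v@4; visible region now rows[0,8) x cols[4,8) = 8x4
Op 2 fold_down: fold axis h@4; visible region now rows[4,8) x cols[4,8) = 4x4
Op 3 fold_right: fold axis v@6; visible region now rows[4,8) x cols[6,8) = 4x2
Op 4 cut(1, 1): punch at orig (5,7); cuts so far [(5, 7)]; region rows[4,8) x cols[6,8) = 4x2
Unfold 1 (reflect across v@6): 2 holes -> [(5, 4), (5, 7)]
Unfold 2 (reflect across h@4): 4 holes -> [(2, 4), (2, 7), (5, 4), (5, 7)]
Unfold 3 (reflect across v@4): 8 holes -> [(2, 0), (2, 3), (2, 4), (2, 7), (5, 0), (5, 3), (5, 4), (5, 7)]

Answer: ........
........
O..OO..O
........
........
O..OO..O
........
........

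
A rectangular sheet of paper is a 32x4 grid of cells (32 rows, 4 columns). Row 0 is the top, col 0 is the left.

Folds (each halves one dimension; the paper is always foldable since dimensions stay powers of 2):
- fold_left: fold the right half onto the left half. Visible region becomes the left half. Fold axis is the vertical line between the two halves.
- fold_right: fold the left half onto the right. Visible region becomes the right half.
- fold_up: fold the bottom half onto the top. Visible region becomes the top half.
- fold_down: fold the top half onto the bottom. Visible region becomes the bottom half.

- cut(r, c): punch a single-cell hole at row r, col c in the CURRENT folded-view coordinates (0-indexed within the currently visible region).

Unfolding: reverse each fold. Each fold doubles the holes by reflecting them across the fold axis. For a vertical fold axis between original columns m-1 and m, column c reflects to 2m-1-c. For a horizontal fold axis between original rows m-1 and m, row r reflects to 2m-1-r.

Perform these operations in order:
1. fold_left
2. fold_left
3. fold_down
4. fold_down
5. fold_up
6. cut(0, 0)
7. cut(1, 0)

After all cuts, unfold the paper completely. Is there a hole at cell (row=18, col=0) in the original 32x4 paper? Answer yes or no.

Op 1 fold_left: fold axis v@2; visible region now rows[0,32) x cols[0,2) = 32x2
Op 2 fold_left: fold axis v@1; visible region now rows[0,32) x cols[0,1) = 32x1
Op 3 fold_down: fold axis h@16; visible region now rows[16,32) x cols[0,1) = 16x1
Op 4 fold_down: fold axis h@24; visible region now rows[24,32) x cols[0,1) = 8x1
Op 5 fold_up: fold axis h@28; visible region now rows[24,28) x cols[0,1) = 4x1
Op 6 cut(0, 0): punch at orig (24,0); cuts so far [(24, 0)]; region rows[24,28) x cols[0,1) = 4x1
Op 7 cut(1, 0): punch at orig (25,0); cuts so far [(24, 0), (25, 0)]; region rows[24,28) x cols[0,1) = 4x1
Unfold 1 (reflect across h@28): 4 holes -> [(24, 0), (25, 0), (30, 0), (31, 0)]
Unfold 2 (reflect across h@24): 8 holes -> [(16, 0), (17, 0), (22, 0), (23, 0), (24, 0), (25, 0), (30, 0), (31, 0)]
Unfold 3 (reflect across h@16): 16 holes -> [(0, 0), (1, 0), (6, 0), (7, 0), (8, 0), (9, 0), (14, 0), (15, 0), (16, 0), (17, 0), (22, 0), (23, 0), (24, 0), (25, 0), (30, 0), (31, 0)]
Unfold 4 (reflect across v@1): 32 holes -> [(0, 0), (0, 1), (1, 0), (1, 1), (6, 0), (6, 1), (7, 0), (7, 1), (8, 0), (8, 1), (9, 0), (9, 1), (14, 0), (14, 1), (15, 0), (15, 1), (16, 0), (16, 1), (17, 0), (17, 1), (22, 0), (22, 1), (23, 0), (23, 1), (24, 0), (24, 1), (25, 0), (25, 1), (30, 0), (30, 1), (31, 0), (31, 1)]
Unfold 5 (reflect across v@2): 64 holes -> [(0, 0), (0, 1), (0, 2), (0, 3), (1, 0), (1, 1), (1, 2), (1, 3), (6, 0), (6, 1), (6, 2), (6, 3), (7, 0), (7, 1), (7, 2), (7, 3), (8, 0), (8, 1), (8, 2), (8, 3), (9, 0), (9, 1), (9, 2), (9, 3), (14, 0), (14, 1), (14, 2), (14, 3), (15, 0), (15, 1), (15, 2), (15, 3), (16, 0), (16, 1), (16, 2), (16, 3), (17, 0), (17, 1), (17, 2), (17, 3), (22, 0), (22, 1), (22, 2), (22, 3), (23, 0), (23, 1), (23, 2), (23, 3), (24, 0), (24, 1), (24, 2), (24, 3), (25, 0), (25, 1), (25, 2), (25, 3), (30, 0), (30, 1), (30, 2), (30, 3), (31, 0), (31, 1), (31, 2), (31, 3)]
Holes: [(0, 0), (0, 1), (0, 2), (0, 3), (1, 0), (1, 1), (1, 2), (1, 3), (6, 0), (6, 1), (6, 2), (6, 3), (7, 0), (7, 1), (7, 2), (7, 3), (8, 0), (8, 1), (8, 2), (8, 3), (9, 0), (9, 1), (9, 2), (9, 3), (14, 0), (14, 1), (14, 2), (14, 3), (15, 0), (15, 1), (15, 2), (15, 3), (16, 0), (16, 1), (16, 2), (16, 3), (17, 0), (17, 1), (17, 2), (17, 3), (22, 0), (22, 1), (22, 2), (22, 3), (23, 0), (23, 1), (23, 2), (23, 3), (24, 0), (24, 1), (24, 2), (24, 3), (25, 0), (25, 1), (25, 2), (25, 3), (30, 0), (30, 1), (30, 2), (30, 3), (31, 0), (31, 1), (31, 2), (31, 3)]

Answer: no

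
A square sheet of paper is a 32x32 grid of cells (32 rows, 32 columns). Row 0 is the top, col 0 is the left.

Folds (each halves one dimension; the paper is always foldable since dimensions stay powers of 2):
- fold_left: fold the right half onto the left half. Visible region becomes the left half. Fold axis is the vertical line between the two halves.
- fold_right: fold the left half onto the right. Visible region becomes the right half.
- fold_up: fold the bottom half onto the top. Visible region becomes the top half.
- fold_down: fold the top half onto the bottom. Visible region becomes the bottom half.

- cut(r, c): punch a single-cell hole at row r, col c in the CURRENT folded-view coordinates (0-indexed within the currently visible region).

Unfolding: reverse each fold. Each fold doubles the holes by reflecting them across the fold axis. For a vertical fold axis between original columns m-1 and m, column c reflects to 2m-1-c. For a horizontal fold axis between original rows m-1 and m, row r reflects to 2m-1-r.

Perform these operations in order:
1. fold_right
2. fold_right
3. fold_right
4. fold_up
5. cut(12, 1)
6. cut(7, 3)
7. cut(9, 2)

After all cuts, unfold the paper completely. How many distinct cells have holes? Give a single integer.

Op 1 fold_right: fold axis v@16; visible region now rows[0,32) x cols[16,32) = 32x16
Op 2 fold_right: fold axis v@24; visible region now rows[0,32) x cols[24,32) = 32x8
Op 3 fold_right: fold axis v@28; visible region now rows[0,32) x cols[28,32) = 32x4
Op 4 fold_up: fold axis h@16; visible region now rows[0,16) x cols[28,32) = 16x4
Op 5 cut(12, 1): punch at orig (12,29); cuts so far [(12, 29)]; region rows[0,16) x cols[28,32) = 16x4
Op 6 cut(7, 3): punch at orig (7,31); cuts so far [(7, 31), (12, 29)]; region rows[0,16) x cols[28,32) = 16x4
Op 7 cut(9, 2): punch at orig (9,30); cuts so far [(7, 31), (9, 30), (12, 29)]; region rows[0,16) x cols[28,32) = 16x4
Unfold 1 (reflect across h@16): 6 holes -> [(7, 31), (9, 30), (12, 29), (19, 29), (22, 30), (24, 31)]
Unfold 2 (reflect across v@28): 12 holes -> [(7, 24), (7, 31), (9, 25), (9, 30), (12, 26), (12, 29), (19, 26), (19, 29), (22, 25), (22, 30), (24, 24), (24, 31)]
Unfold 3 (reflect across v@24): 24 holes -> [(7, 16), (7, 23), (7, 24), (7, 31), (9, 17), (9, 22), (9, 25), (9, 30), (12, 18), (12, 21), (12, 26), (12, 29), (19, 18), (19, 21), (19, 26), (19, 29), (22, 17), (22, 22), (22, 25), (22, 30), (24, 16), (24, 23), (24, 24), (24, 31)]
Unfold 4 (reflect across v@16): 48 holes -> [(7, 0), (7, 7), (7, 8), (7, 15), (7, 16), (7, 23), (7, 24), (7, 31), (9, 1), (9, 6), (9, 9), (9, 14), (9, 17), (9, 22), (9, 25), (9, 30), (12, 2), (12, 5), (12, 10), (12, 13), (12, 18), (12, 21), (12, 26), (12, 29), (19, 2), (19, 5), (19, 10), (19, 13), (19, 18), (19, 21), (19, 26), (19, 29), (22, 1), (22, 6), (22, 9), (22, 14), (22, 17), (22, 22), (22, 25), (22, 30), (24, 0), (24, 7), (24, 8), (24, 15), (24, 16), (24, 23), (24, 24), (24, 31)]

Answer: 48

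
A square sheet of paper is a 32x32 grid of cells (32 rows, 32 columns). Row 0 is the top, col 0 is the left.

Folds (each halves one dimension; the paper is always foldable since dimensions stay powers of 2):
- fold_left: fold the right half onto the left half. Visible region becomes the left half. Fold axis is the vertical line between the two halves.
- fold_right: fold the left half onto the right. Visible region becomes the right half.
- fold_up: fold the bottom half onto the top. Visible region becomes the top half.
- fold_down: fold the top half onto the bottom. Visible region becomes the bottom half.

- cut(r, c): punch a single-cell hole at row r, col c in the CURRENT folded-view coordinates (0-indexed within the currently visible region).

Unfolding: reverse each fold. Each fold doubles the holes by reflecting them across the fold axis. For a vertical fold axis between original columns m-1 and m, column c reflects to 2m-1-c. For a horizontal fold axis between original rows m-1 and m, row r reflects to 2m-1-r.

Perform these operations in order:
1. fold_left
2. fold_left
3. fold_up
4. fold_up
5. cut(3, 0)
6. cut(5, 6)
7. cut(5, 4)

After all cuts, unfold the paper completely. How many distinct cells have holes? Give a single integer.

Op 1 fold_left: fold axis v@16; visible region now rows[0,32) x cols[0,16) = 32x16
Op 2 fold_left: fold axis v@8; visible region now rows[0,32) x cols[0,8) = 32x8
Op 3 fold_up: fold axis h@16; visible region now rows[0,16) x cols[0,8) = 16x8
Op 4 fold_up: fold axis h@8; visible region now rows[0,8) x cols[0,8) = 8x8
Op 5 cut(3, 0): punch at orig (3,0); cuts so far [(3, 0)]; region rows[0,8) x cols[0,8) = 8x8
Op 6 cut(5, 6): punch at orig (5,6); cuts so far [(3, 0), (5, 6)]; region rows[0,8) x cols[0,8) = 8x8
Op 7 cut(5, 4): punch at orig (5,4); cuts so far [(3, 0), (5, 4), (5, 6)]; region rows[0,8) x cols[0,8) = 8x8
Unfold 1 (reflect across h@8): 6 holes -> [(3, 0), (5, 4), (5, 6), (10, 4), (10, 6), (12, 0)]
Unfold 2 (reflect across h@16): 12 holes -> [(3, 0), (5, 4), (5, 6), (10, 4), (10, 6), (12, 0), (19, 0), (21, 4), (21, 6), (26, 4), (26, 6), (28, 0)]
Unfold 3 (reflect across v@8): 24 holes -> [(3, 0), (3, 15), (5, 4), (5, 6), (5, 9), (5, 11), (10, 4), (10, 6), (10, 9), (10, 11), (12, 0), (12, 15), (19, 0), (19, 15), (21, 4), (21, 6), (21, 9), (21, 11), (26, 4), (26, 6), (26, 9), (26, 11), (28, 0), (28, 15)]
Unfold 4 (reflect across v@16): 48 holes -> [(3, 0), (3, 15), (3, 16), (3, 31), (5, 4), (5, 6), (5, 9), (5, 11), (5, 20), (5, 22), (5, 25), (5, 27), (10, 4), (10, 6), (10, 9), (10, 11), (10, 20), (10, 22), (10, 25), (10, 27), (12, 0), (12, 15), (12, 16), (12, 31), (19, 0), (19, 15), (19, 16), (19, 31), (21, 4), (21, 6), (21, 9), (21, 11), (21, 20), (21, 22), (21, 25), (21, 27), (26, 4), (26, 6), (26, 9), (26, 11), (26, 20), (26, 22), (26, 25), (26, 27), (28, 0), (28, 15), (28, 16), (28, 31)]

Answer: 48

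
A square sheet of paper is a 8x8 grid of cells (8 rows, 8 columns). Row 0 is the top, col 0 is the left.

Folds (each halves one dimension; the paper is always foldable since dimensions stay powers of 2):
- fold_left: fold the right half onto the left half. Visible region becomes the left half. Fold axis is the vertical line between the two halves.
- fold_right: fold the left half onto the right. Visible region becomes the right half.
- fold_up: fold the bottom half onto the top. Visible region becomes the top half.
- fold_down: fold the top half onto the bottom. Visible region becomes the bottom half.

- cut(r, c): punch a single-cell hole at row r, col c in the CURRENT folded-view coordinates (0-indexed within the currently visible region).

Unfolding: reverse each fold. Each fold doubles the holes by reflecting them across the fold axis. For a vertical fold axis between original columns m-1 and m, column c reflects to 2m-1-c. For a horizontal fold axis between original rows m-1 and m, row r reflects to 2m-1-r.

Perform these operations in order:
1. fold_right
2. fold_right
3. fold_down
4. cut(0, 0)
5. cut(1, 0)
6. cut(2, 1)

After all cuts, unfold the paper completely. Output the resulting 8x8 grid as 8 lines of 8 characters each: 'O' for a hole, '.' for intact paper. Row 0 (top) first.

Op 1 fold_right: fold axis v@4; visible region now rows[0,8) x cols[4,8) = 8x4
Op 2 fold_right: fold axis v@6; visible region now rows[0,8) x cols[6,8) = 8x2
Op 3 fold_down: fold axis h@4; visible region now rows[4,8) x cols[6,8) = 4x2
Op 4 cut(0, 0): punch at orig (4,6); cuts so far [(4, 6)]; region rows[4,8) x cols[6,8) = 4x2
Op 5 cut(1, 0): punch at orig (5,6); cuts so far [(4, 6), (5, 6)]; region rows[4,8) x cols[6,8) = 4x2
Op 6 cut(2, 1): punch at orig (6,7); cuts so far [(4, 6), (5, 6), (6, 7)]; region rows[4,8) x cols[6,8) = 4x2
Unfold 1 (reflect across h@4): 6 holes -> [(1, 7), (2, 6), (3, 6), (4, 6), (5, 6), (6, 7)]
Unfold 2 (reflect across v@6): 12 holes -> [(1, 4), (1, 7), (2, 5), (2, 6), (3, 5), (3, 6), (4, 5), (4, 6), (5, 5), (5, 6), (6, 4), (6, 7)]
Unfold 3 (reflect across v@4): 24 holes -> [(1, 0), (1, 3), (1, 4), (1, 7), (2, 1), (2, 2), (2, 5), (2, 6), (3, 1), (3, 2), (3, 5), (3, 6), (4, 1), (4, 2), (4, 5), (4, 6), (5, 1), (5, 2), (5, 5), (5, 6), (6, 0), (6, 3), (6, 4), (6, 7)]

Answer: ........
O..OO..O
.OO..OO.
.OO..OO.
.OO..OO.
.OO..OO.
O..OO..O
........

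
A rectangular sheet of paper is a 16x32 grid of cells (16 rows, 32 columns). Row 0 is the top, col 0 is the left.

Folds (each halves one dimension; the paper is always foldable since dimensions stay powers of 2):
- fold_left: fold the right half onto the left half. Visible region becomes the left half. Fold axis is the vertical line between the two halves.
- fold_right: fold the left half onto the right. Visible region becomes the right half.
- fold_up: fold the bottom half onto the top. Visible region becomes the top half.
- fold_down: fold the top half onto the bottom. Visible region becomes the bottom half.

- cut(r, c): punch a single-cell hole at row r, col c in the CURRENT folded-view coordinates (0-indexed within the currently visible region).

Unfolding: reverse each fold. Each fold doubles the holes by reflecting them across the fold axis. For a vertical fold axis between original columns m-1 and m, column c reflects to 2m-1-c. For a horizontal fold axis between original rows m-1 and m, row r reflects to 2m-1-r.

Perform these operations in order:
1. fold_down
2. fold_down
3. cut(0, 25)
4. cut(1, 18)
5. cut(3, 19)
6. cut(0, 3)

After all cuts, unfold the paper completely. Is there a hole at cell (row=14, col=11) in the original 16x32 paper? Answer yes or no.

Answer: no

Derivation:
Op 1 fold_down: fold axis h@8; visible region now rows[8,16) x cols[0,32) = 8x32
Op 2 fold_down: fold axis h@12; visible region now rows[12,16) x cols[0,32) = 4x32
Op 3 cut(0, 25): punch at orig (12,25); cuts so far [(12, 25)]; region rows[12,16) x cols[0,32) = 4x32
Op 4 cut(1, 18): punch at orig (13,18); cuts so far [(12, 25), (13, 18)]; region rows[12,16) x cols[0,32) = 4x32
Op 5 cut(3, 19): punch at orig (15,19); cuts so far [(12, 25), (13, 18), (15, 19)]; region rows[12,16) x cols[0,32) = 4x32
Op 6 cut(0, 3): punch at orig (12,3); cuts so far [(12, 3), (12, 25), (13, 18), (15, 19)]; region rows[12,16) x cols[0,32) = 4x32
Unfold 1 (reflect across h@12): 8 holes -> [(8, 19), (10, 18), (11, 3), (11, 25), (12, 3), (12, 25), (13, 18), (15, 19)]
Unfold 2 (reflect across h@8): 16 holes -> [(0, 19), (2, 18), (3, 3), (3, 25), (4, 3), (4, 25), (5, 18), (7, 19), (8, 19), (10, 18), (11, 3), (11, 25), (12, 3), (12, 25), (13, 18), (15, 19)]
Holes: [(0, 19), (2, 18), (3, 3), (3, 25), (4, 3), (4, 25), (5, 18), (7, 19), (8, 19), (10, 18), (11, 3), (11, 25), (12, 3), (12, 25), (13, 18), (15, 19)]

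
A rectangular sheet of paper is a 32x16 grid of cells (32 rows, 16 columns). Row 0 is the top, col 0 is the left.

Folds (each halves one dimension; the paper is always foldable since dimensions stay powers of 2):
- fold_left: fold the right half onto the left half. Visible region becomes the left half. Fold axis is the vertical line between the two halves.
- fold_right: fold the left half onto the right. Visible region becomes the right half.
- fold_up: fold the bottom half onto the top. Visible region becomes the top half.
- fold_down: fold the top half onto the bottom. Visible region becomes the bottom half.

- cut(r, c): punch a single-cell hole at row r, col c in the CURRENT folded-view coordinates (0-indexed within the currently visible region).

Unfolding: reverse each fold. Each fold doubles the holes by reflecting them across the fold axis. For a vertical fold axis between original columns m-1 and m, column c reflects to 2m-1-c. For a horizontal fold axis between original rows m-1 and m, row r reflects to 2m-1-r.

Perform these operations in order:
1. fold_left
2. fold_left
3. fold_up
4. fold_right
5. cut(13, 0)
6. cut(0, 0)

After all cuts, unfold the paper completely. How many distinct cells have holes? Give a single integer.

Op 1 fold_left: fold axis v@8; visible region now rows[0,32) x cols[0,8) = 32x8
Op 2 fold_left: fold axis v@4; visible region now rows[0,32) x cols[0,4) = 32x4
Op 3 fold_up: fold axis h@16; visible region now rows[0,16) x cols[0,4) = 16x4
Op 4 fold_right: fold axis v@2; visible region now rows[0,16) x cols[2,4) = 16x2
Op 5 cut(13, 0): punch at orig (13,2); cuts so far [(13, 2)]; region rows[0,16) x cols[2,4) = 16x2
Op 6 cut(0, 0): punch at orig (0,2); cuts so far [(0, 2), (13, 2)]; region rows[0,16) x cols[2,4) = 16x2
Unfold 1 (reflect across v@2): 4 holes -> [(0, 1), (0, 2), (13, 1), (13, 2)]
Unfold 2 (reflect across h@16): 8 holes -> [(0, 1), (0, 2), (13, 1), (13, 2), (18, 1), (18, 2), (31, 1), (31, 2)]
Unfold 3 (reflect across v@4): 16 holes -> [(0, 1), (0, 2), (0, 5), (0, 6), (13, 1), (13, 2), (13, 5), (13, 6), (18, 1), (18, 2), (18, 5), (18, 6), (31, 1), (31, 2), (31, 5), (31, 6)]
Unfold 4 (reflect across v@8): 32 holes -> [(0, 1), (0, 2), (0, 5), (0, 6), (0, 9), (0, 10), (0, 13), (0, 14), (13, 1), (13, 2), (13, 5), (13, 6), (13, 9), (13, 10), (13, 13), (13, 14), (18, 1), (18, 2), (18, 5), (18, 6), (18, 9), (18, 10), (18, 13), (18, 14), (31, 1), (31, 2), (31, 5), (31, 6), (31, 9), (31, 10), (31, 13), (31, 14)]

Answer: 32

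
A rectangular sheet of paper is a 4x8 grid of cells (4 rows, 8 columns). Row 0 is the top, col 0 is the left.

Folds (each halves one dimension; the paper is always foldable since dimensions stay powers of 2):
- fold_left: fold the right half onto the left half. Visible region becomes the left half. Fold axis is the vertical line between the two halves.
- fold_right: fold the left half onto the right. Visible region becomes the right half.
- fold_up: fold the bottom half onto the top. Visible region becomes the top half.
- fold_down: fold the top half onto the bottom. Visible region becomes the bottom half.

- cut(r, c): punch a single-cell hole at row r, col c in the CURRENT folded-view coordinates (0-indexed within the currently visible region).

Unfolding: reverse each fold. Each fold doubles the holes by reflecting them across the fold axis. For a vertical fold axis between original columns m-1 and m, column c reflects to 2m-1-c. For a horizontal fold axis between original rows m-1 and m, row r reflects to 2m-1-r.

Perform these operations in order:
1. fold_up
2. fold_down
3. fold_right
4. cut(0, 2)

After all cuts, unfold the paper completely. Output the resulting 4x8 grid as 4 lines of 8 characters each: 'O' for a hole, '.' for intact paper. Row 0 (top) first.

Answer: .O....O.
.O....O.
.O....O.
.O....O.

Derivation:
Op 1 fold_up: fold axis h@2; visible region now rows[0,2) x cols[0,8) = 2x8
Op 2 fold_down: fold axis h@1; visible region now rows[1,2) x cols[0,8) = 1x8
Op 3 fold_right: fold axis v@4; visible region now rows[1,2) x cols[4,8) = 1x4
Op 4 cut(0, 2): punch at orig (1,6); cuts so far [(1, 6)]; region rows[1,2) x cols[4,8) = 1x4
Unfold 1 (reflect across v@4): 2 holes -> [(1, 1), (1, 6)]
Unfold 2 (reflect across h@1): 4 holes -> [(0, 1), (0, 6), (1, 1), (1, 6)]
Unfold 3 (reflect across h@2): 8 holes -> [(0, 1), (0, 6), (1, 1), (1, 6), (2, 1), (2, 6), (3, 1), (3, 6)]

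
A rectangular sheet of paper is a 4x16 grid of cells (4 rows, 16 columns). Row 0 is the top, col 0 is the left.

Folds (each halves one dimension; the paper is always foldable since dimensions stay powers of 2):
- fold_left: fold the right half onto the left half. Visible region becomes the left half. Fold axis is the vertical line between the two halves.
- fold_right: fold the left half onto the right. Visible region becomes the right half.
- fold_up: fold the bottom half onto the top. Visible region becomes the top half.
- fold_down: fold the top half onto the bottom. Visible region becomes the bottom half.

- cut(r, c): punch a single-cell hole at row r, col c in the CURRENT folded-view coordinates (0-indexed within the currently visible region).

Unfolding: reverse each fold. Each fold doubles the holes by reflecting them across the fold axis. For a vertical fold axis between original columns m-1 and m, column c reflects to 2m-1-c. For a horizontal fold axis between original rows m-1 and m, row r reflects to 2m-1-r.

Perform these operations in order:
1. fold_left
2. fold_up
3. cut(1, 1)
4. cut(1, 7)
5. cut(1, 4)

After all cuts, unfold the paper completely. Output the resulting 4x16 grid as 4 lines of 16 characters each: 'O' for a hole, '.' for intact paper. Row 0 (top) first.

Answer: ................
.O..O..OO..O..O.
.O..O..OO..O..O.
................

Derivation:
Op 1 fold_left: fold axis v@8; visible region now rows[0,4) x cols[0,8) = 4x8
Op 2 fold_up: fold axis h@2; visible region now rows[0,2) x cols[0,8) = 2x8
Op 3 cut(1, 1): punch at orig (1,1); cuts so far [(1, 1)]; region rows[0,2) x cols[0,8) = 2x8
Op 4 cut(1, 7): punch at orig (1,7); cuts so far [(1, 1), (1, 7)]; region rows[0,2) x cols[0,8) = 2x8
Op 5 cut(1, 4): punch at orig (1,4); cuts so far [(1, 1), (1, 4), (1, 7)]; region rows[0,2) x cols[0,8) = 2x8
Unfold 1 (reflect across h@2): 6 holes -> [(1, 1), (1, 4), (1, 7), (2, 1), (2, 4), (2, 7)]
Unfold 2 (reflect across v@8): 12 holes -> [(1, 1), (1, 4), (1, 7), (1, 8), (1, 11), (1, 14), (2, 1), (2, 4), (2, 7), (2, 8), (2, 11), (2, 14)]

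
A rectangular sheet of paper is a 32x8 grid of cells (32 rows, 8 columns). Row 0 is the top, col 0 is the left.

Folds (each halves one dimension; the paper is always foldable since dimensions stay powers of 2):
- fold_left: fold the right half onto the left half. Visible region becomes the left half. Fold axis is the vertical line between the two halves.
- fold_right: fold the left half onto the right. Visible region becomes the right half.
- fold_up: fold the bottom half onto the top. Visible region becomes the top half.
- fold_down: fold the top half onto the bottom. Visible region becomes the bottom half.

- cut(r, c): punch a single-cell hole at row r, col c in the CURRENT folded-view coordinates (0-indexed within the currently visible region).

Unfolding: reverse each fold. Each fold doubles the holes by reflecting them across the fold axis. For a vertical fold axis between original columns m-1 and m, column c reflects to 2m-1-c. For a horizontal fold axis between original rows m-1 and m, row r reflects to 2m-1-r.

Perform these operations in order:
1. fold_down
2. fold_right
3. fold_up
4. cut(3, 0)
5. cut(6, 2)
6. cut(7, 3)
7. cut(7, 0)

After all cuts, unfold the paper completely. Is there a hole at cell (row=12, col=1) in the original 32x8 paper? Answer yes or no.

Answer: no

Derivation:
Op 1 fold_down: fold axis h@16; visible region now rows[16,32) x cols[0,8) = 16x8
Op 2 fold_right: fold axis v@4; visible region now rows[16,32) x cols[4,8) = 16x4
Op 3 fold_up: fold axis h@24; visible region now rows[16,24) x cols[4,8) = 8x4
Op 4 cut(3, 0): punch at orig (19,4); cuts so far [(19, 4)]; region rows[16,24) x cols[4,8) = 8x4
Op 5 cut(6, 2): punch at orig (22,6); cuts so far [(19, 4), (22, 6)]; region rows[16,24) x cols[4,8) = 8x4
Op 6 cut(7, 3): punch at orig (23,7); cuts so far [(19, 4), (22, 6), (23, 7)]; region rows[16,24) x cols[4,8) = 8x4
Op 7 cut(7, 0): punch at orig (23,4); cuts so far [(19, 4), (22, 6), (23, 4), (23, 7)]; region rows[16,24) x cols[4,8) = 8x4
Unfold 1 (reflect across h@24): 8 holes -> [(19, 4), (22, 6), (23, 4), (23, 7), (24, 4), (24, 7), (25, 6), (28, 4)]
Unfold 2 (reflect across v@4): 16 holes -> [(19, 3), (19, 4), (22, 1), (22, 6), (23, 0), (23, 3), (23, 4), (23, 7), (24, 0), (24, 3), (24, 4), (24, 7), (25, 1), (25, 6), (28, 3), (28, 4)]
Unfold 3 (reflect across h@16): 32 holes -> [(3, 3), (3, 4), (6, 1), (6, 6), (7, 0), (7, 3), (7, 4), (7, 7), (8, 0), (8, 3), (8, 4), (8, 7), (9, 1), (9, 6), (12, 3), (12, 4), (19, 3), (19, 4), (22, 1), (22, 6), (23, 0), (23, 3), (23, 4), (23, 7), (24, 0), (24, 3), (24, 4), (24, 7), (25, 1), (25, 6), (28, 3), (28, 4)]
Holes: [(3, 3), (3, 4), (6, 1), (6, 6), (7, 0), (7, 3), (7, 4), (7, 7), (8, 0), (8, 3), (8, 4), (8, 7), (9, 1), (9, 6), (12, 3), (12, 4), (19, 3), (19, 4), (22, 1), (22, 6), (23, 0), (23, 3), (23, 4), (23, 7), (24, 0), (24, 3), (24, 4), (24, 7), (25, 1), (25, 6), (28, 3), (28, 4)]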